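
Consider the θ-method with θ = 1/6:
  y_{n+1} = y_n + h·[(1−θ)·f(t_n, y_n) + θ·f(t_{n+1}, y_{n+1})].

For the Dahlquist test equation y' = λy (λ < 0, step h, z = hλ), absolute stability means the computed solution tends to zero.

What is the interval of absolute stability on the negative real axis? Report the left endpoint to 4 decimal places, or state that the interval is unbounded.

On y'=λy, z=hλ:
  y_{n+1} = y_n + z·[5/6·y_n + 1/6·y_{n+1}] ⇒ (1 − 1/6z)y_{n+1} = (1 + 5/6z)y_n
  ⇒ R(z) = (1 + 5/6z)/(1 − 1/6z).

Find x<0 with |R(x)|<1.
x=-0.65: |R|=0.4135
R=−1: 1+5/6x = −1+1/6x ⇒ -2/3x=2 ⇒ x=2/(-2/3)=-3.0000
Confirm numerically:
  x=-2.845: |R|=0.92990 <1
  x=-2.136: |R|=0.57522 <1
  x=-1.482: |R|=0.18845 <1
  x=-1.286: |R|=0.05902 <1
  x=-3.131: |R|=1.05739 >1
  x=-3.124: |R|=1.05436 >1
Stable set (-3.0000, 0).

(-3.0000, 0).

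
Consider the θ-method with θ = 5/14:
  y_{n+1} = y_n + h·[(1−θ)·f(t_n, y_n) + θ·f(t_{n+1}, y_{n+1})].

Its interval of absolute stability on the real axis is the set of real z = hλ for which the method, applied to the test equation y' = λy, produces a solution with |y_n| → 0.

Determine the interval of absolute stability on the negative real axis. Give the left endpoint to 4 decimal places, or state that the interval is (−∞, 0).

(-7.0000, 0).

Test eqn y'=λy, z=hλ:
  y_{n+1} = y_n + z·[9/14·y_n + 5/14·y_{n+1}] ⇒ (1 − 5/14z)y_{n+1} = (1 + 9/14z)y_n
  so R(z) = (1 + 9/14z)/(1 − 5/14z).

Find x<0 with |R(x)|<1.
x=-0.75: |R|=0.4085
R=−1: 1+9/14x = −1+5/14x ⇒ -2/7x=2 ⇒ x=2/(-2/7)=-7.0000
Confirm numerically:
  x=-5.265: |R|=0.82790 <1
  x=-5.254: |R|=0.82657 <1
  x=-4.387: |R|=0.70914 <1
  x=-3.791: |R|=0.61050 <1
  x=-7.411: |R|=1.03220 >1
  x=-7.114: |R|=1.00920 >1
Stable set (-7.0000, 0).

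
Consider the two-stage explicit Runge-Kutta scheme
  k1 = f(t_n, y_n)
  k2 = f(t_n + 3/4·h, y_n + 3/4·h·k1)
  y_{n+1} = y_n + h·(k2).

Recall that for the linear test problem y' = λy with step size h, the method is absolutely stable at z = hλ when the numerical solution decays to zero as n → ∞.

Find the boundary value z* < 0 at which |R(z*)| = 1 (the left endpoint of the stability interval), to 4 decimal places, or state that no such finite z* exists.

left endpoint -1.3333.

Test eqn y'=λy, z=hλ:
  k1=λy_n ⇒ h·k1=z·y_n;  k2=λ(1+3/4z)y_n ⇒ h·k2=z(1+3/4z)y_n
  y_{n+1}/y_n = 1 + z(1+3/4z) = 1 + z + 3/4z²
  so R(z) = 1 + z + 3/4z².

Find x<0 with |R(x)|<1.
x=-0.72: |R|=0.6688
R=1: x+3/4x²=0 ⇒ x=−4/3=-1.3333; min R=1−1/(4·3/4)=0.6667>−1
Confirm numerically:
  x=-1.251: |R|=0.92275 <1
  x=-1.183: |R|=0.86662 <1
  x=-1.055: |R|=0.77977 <1
  x=-1.712: |R|=1.48621 >1
  x=-1.563: |R|=1.26923 >1
  x=-1.425: |R|=1.09797 >1
Interval (-1.3333, 0).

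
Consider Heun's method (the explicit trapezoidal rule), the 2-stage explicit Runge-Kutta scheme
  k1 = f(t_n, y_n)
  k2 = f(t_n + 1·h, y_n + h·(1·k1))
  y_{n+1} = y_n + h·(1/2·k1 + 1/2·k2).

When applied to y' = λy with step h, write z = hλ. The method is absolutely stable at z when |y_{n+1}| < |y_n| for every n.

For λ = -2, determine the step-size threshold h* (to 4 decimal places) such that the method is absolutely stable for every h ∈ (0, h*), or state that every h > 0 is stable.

Test eqn y'=λy, z=hλ:
  order 2, 2-stage ⇒ R(z)=1+z+z^2/2
  (e.g. R(-0.9)=0.50500, |R|=0.50500)

Need |R(x)|<1, x<0.
x=-0.9: |R|=0.5050
|R(-1.91)|=0.9140 |R(-1.53)|=0.6404 |R(-0.93)|=0.5025
Bisect:
  x_lo=-2.8771 |R|=2.2617  x_hi=-0.3303 |R|=0.7242
  mid=-1.60368 |R|=0.68222 →hi
  mid=-2.24038 |R|=1.26927 →lo
  mid=-1.92203 |R|=0.92507 →hi
  mid=-2.08120 |R|=1.08450 →lo
  mid=-2.00162 |R|=1.00162 →lo
  mid=-1.96182 |R|=0.96255 →hi
  mid=-1.98172 |R|=0.98189 →hi
  mid=-1.99167 |R|=0.99170 →hi
  ...
  [-2.00006,-1.99991] ⇒ x*=-2.0000
So |R|<1 on (-2.0000, 0).

(-2.0000,0); λ=-2 ⇒ h* = 1.0000.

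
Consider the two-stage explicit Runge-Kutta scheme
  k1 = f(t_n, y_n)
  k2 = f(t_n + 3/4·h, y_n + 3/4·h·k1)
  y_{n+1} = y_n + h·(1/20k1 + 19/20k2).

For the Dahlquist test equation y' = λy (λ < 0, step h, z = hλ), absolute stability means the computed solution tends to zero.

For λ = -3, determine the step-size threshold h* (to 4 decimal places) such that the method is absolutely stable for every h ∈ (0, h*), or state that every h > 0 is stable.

(-1.4035,0); λ=-3 ⇒ h* = (80/57)/3 = 0.4678.

Set f=λy, z=hλ:
  k1=λy_n ⇒ h·k1=z·y_n;  k2=λ(1+3/4z)y_n ⇒ h·k2=z(1+3/4z)y_n
  y_{n+1}/y_n = 1 + 1/20z + 19/20z(1+3/4z) = 1 + z + 57/80z²
  ⇒ R(z) = 1 + z + 57/80z².

Solve |R(x)|<1 on ℝ⁻.
x=-0.69: |R|=0.6492
R=1: x+57/80x²=0 ⇒ x=−80/57=-1.4035; min R=1−1/(4·57/80)=0.6491>−1
Confirm numerically:
  x=-1.333: |R|=0.93303 <1
  x=-0.839: |R|=0.66254 <1
  x=-0.788: |R|=0.65442 <1
  x=-1.870: |R|=1.62154 >1
  x=-1.613: |R|=1.24076 >1
  x=-1.583: |R|=1.20245 >1
Stable set (-1.4035, 0).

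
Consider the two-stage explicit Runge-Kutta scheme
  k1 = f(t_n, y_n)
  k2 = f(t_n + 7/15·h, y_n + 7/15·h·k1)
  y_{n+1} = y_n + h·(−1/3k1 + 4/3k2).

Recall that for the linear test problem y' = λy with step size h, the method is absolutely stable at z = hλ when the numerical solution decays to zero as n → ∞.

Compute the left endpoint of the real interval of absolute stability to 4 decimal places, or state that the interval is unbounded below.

z* = -1.6071.

With y'=λy (z=hλ):
  k1=λy_n ⇒ h·k1=z·y_n;  k2=λ(1+7/15z)y_n ⇒ h·k2=z(1+7/15z)y_n
  y_{n+1}/y_n = 1 − 1/3z + 4/3z(1+7/15z) = 1 + z + 28/45z²
  so R(z) = 1 + z + 28/45z².

Need |R(x)|<1, x<0.
x=-0.42: |R|=0.6898
R=1: x+28/45x²=0 ⇒ x=−45/28=-1.6071; min R=1−1/(4·28/45)=0.5982>−1
Confirm numerically:
  x=-1.307: |R|=0.75591 <1
  x=-1.208: |R|=0.69999 <1
  x=-1.201: |R|=0.69649 <1
  x=-0.719: |R|=0.60266 <1
  x=-1.747: |R|=1.15203 >1
  x=-1.656: |R|=1.05034 >1
Stable set (-1.6071, 0).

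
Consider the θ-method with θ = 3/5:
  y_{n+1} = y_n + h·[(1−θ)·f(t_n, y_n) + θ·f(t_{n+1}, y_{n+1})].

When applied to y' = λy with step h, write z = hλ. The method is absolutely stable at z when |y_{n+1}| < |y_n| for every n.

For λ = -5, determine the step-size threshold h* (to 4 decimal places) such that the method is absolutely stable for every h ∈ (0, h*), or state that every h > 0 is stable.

(−∞, 0) — no finite endpoint. Any h>0 works for λ=-5.

Test eqn y'=λy, z=hλ:
  y_{n+1} = y_n + z·[2/5·y_n + 3/5·y_{n+1}] ⇒ (1 − 3/5z)y_{n+1} = (1 + 2/5z)y_n
  ⇒ R(z) = (1 + 2/5z)/(1 − 3/5z).

Find x<0 with |R(x)|<1.
x=-0.4: |R|=0.6774
x=-2: |R|=0.0909
x=-10: |R|=0.4286
x=-100: |R|=0.6393
θ=3/5≥1/2 ⇒ |1+2/5x|<|1−3/5x| ∀x<0 ⇒ interval (−∞,0).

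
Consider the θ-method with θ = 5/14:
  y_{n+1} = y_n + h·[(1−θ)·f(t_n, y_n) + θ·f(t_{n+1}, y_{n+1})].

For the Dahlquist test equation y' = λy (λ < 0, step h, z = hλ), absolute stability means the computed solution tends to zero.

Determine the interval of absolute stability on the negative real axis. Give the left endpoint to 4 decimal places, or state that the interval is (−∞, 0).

Set f=λy, z=hλ:
  y_{n+1} = y_n + z·[9/14·y_n + 5/14·y_{n+1}] ⇒ (1 − 5/14z)y_{n+1} = (1 + 9/14z)y_n
  so R(z) = (1 + 9/14z)/(1 − 5/14z).

Need |R(x)|<1, x<0.
x=-1.62: |R|=0.0262
R=−1: 1+9/14x = −1+5/14x ⇒ -2/7x=2 ⇒ x=2/(-2/7)=-7.0000
Confirm numerically:
  x=-5.877: |R|=0.89646 <1
  x=-5.701: |R|=0.87776 <1
  x=-4.745: |R|=0.76090 <1
  x=-7.309: |R|=1.02445 >1
  x=-7.022: |R|=1.00179 >1
Interval (-7.0000, 0).

z∈(-7.0000,0).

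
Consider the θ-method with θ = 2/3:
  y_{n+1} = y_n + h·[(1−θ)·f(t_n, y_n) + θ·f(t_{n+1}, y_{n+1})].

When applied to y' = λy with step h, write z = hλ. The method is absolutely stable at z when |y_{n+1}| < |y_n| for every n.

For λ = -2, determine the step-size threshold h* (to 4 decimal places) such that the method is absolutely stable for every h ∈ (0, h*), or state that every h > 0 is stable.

(−∞, 0) — no finite endpoint. Any h>0 works for λ=-2.

On y'=λy, z=hλ:
  y_{n+1} = y_n + z·[1/3·y_n + 2/3·y_{n+1}] ⇒ (1 − 2/3z)y_{n+1} = (1 + 1/3z)y_n
  so R(z) = (1 + 1/3z)/(1 − 2/3z).

Solve |R(x)|<1 on ℝ⁻.
x=-1.48: |R|=0.2550
x=-2: |R|=0.1429
x=-10: |R|=0.3043
x=-100: |R|=0.4778
θ=2/3≥1/2 ⇒ |1+1/3x|<|1−2/3x| ∀x<0 ⇒ interval (−∞,0).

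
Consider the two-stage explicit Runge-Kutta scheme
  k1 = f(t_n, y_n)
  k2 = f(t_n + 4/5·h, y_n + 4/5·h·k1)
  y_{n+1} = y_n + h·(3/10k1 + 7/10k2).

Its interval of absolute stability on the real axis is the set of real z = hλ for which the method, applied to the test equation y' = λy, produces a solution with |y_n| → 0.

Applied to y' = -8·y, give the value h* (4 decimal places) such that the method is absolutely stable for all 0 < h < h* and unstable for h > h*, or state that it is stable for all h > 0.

Set f=λy, z=hλ:
  k1=λy_n ⇒ h·k1=z·y_n;  k2=λ(1+4/5z)y_n ⇒ h·k2=z(1+4/5z)y_n
  y_{n+1}/y_n = 1 + 3/10z + 7/10z(1+4/5z) = 1 + z + 14/25z²
  R(z) = 1 + z + 14/25z².

Boundary: |R(x)|=1, x<0.
x=-0.66: |R|=0.5839
R=1: x+14/25x²=0 ⇒ x=−25/14=-1.7857; min R=1−1/(4·14/25)=0.5536>−1
Confirm numerically:
  x=-1.734: |R|=0.94978 <1
  x=-1.364: |R|=0.67788 <1
  x=-0.735: |R|=0.56753 <1
  x=-2.281: |R|=1.63266 >1
  x=-2.193: |R|=1.50018 >1
Interval (-1.7857, 0).

(-1.7857,0); λ=-8 ⇒ h* = (25/14)/8 = 0.2232.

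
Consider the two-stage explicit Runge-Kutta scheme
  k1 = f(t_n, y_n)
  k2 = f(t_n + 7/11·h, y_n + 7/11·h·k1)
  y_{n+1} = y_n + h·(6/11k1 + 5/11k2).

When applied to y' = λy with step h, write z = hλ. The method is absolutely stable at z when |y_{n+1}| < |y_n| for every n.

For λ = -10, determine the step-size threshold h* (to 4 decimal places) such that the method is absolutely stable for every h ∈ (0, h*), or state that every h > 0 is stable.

Set f=λy, z=hλ:
  k1=λy_n ⇒ h·k1=z·y_n;  k2=λ(1+7/11z)y_n ⇒ h·k2=z(1+7/11z)y_n
  y_{n+1}/y_n = 1 + 6/11z + 5/11z(1+7/11z) = 1 + z + 35/121z²
  Hence R(z) = 1 + z + 35/121z².

Find x<0 with |R(x)|<1.
x=-1.58: |R|=0.1421
R=1: x+35/121x²=0 ⇒ x=−121/35=-3.4571; min R=1−1/(4·35/121)=0.1357>−1
Confirm numerically:
  x=-3.098: |R|=0.67817 <1
  x=-1.938: |R|=0.14840 <1
  x=-1.762: |R|=0.13604 <1
  x=-1.656: |R|=0.13724 <1
  x=-3.594: |R|=1.14227 >1
  x=-3.544: |R|=1.08904 >1
Stable set (-3.4571, 0).

(-3.4571,0); λ=-10 ⇒ h* = (121/35)/10 = 0.3457.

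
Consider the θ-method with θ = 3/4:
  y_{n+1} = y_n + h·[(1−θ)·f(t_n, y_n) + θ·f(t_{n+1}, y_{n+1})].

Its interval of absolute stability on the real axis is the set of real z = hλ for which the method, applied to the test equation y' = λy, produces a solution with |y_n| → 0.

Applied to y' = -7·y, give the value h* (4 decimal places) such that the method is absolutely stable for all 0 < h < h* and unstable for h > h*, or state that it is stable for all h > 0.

unbounded; (−∞, 0). Any h>0 works for λ=-7.

With y'=λy (z=hλ):
  y_{n+1} = y_n + z·[1/4·y_n + 3/4·y_{n+1}] ⇒ (1 − 3/4z)y_{n+1} = (1 + 1/4z)y_n
  so R(z) = (1 + 1/4z)/(1 − 3/4z).

Boundary: |R(x)|=1, x<0.
x=-1.64: |R|=0.2646
x=-2: |R|=0.2000
x=-10: |R|=0.1765
x=-100: |R|=0.3158
θ=3/4≥1/2 ⇒ |1+1/4x|<|1−3/4x| ∀x<0 ⇒ stable on all of ℝ⁻.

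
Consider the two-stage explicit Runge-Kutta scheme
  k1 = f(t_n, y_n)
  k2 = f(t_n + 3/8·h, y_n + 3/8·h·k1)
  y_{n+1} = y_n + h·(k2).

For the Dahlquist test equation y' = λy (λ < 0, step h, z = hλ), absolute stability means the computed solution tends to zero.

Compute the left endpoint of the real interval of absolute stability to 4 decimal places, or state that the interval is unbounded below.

z* = -2.6667.

With y'=λy (z=hλ):
  k1=λy_n ⇒ h·k1=z·y_n;  k2=λ(1+3/8z)y_n ⇒ h·k2=z(1+3/8z)y_n
  y_{n+1}/y_n = 1 + z(1+3/8z) = 1 + z + 3/8z²
  ⇒ R(z) = 1 + z + 3/8z².

Solve |R(x)|<1 on ℝ⁻.
x=-1.24: |R|=0.3366
R=1: x+3/8x²=0 ⇒ x=−8/3=-2.6667; min R=1−1/(4·3/8)=0.3333>−1
Confirm numerically:
  x=-2.277: |R|=0.66727 <1
  x=-2.256: |R|=0.65258 <1
  x=-2.078: |R|=0.54128 <1
  x=-3.002: |R|=1.37750 >1
  x=-2.708: |R|=1.04197 >1
Interval (-2.6667, 0).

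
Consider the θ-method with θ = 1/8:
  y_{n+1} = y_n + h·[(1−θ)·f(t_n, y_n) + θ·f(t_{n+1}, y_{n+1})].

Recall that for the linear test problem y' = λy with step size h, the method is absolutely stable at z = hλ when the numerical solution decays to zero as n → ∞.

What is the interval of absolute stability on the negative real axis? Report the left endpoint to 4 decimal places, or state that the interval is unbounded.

z∈(-2.6667,0).

Test eqn y'=λy, z=hλ:
  y_{n+1} = y_n + z·[7/8·y_n + 1/8·y_{n+1}] ⇒ (1 − 1/8z)y_{n+1} = (1 + 7/8z)y_n
  so R(z) = (1 + 7/8z)/(1 − 1/8z).

Boundary: |R(x)|=1, x<0.
x=-1.68: |R|=0.3884
R=−1: 1+7/8x = −1+1/8x ⇒ -3/4x=2 ⇒ x=2/(-3/4)=-2.6667
Confirm numerically:
  x=-2.228: |R|=0.74267 <1
  x=-1.692: |R|=0.39662 <1
  x=-1.615: |R|=0.34373 <1
  x=-3.071: |R|=1.21913 >1
  x=-3.068: |R|=1.21756 >1
Stable set (-2.6667, 0).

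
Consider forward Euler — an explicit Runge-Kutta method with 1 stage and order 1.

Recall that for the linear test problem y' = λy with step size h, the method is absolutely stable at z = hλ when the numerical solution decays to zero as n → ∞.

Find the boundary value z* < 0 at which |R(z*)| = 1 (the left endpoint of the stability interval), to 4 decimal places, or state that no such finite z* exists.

With y'=λy (z=hλ):
  order 1, 1-stage ⇒ R(z)=1+z
  (e.g. R(-1.24)=-0.24000, |R|=0.24000)

Find x<0 with |R(x)|<1.
x=-1.24: |R|=0.2400
|R(-1.57)|=0.5700 |R(-1.36)|=0.3600 |R(-0.86)|=0.1400
Bisect:
  x_lo=-2.5696 |R|=1.5696  x_hi=-0.3456 |R|=0.6544
  mid=-1.45759 |R|=0.45759 →hi
  mid=-2.01357 |R|=1.01357 →lo
  mid=-1.73558 |R|=0.73558 →hi
  mid=-1.87458 |R|=0.87458 →hi
  mid=-1.94407 |R|=0.94407 →hi
  mid=-1.97882 |R|=0.97882 →hi
  mid=-1.99620 |R|=0.99620 →hi
  mid=-2.00488 |R|=1.00488 →lo
  mid=-2.00054 |R|=1.00054 →lo
  mid=-1.99837 |R|=0.99837 →hi
  ...
  [-2.00013,-2.00000] ⇒ x*=-2.0000
So |R|<1 on (-2.0000, 0).

left endpoint -2.0000.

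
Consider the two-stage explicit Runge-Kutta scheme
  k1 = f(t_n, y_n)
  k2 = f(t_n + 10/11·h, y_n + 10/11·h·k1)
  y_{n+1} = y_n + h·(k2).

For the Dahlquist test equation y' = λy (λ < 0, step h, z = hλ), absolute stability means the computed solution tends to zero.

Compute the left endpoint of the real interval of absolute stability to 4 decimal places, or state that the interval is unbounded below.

left endpoint -1.1000.

Set f=λy, z=hλ:
  k1=λy_n ⇒ h·k1=z·y_n;  k2=λ(1+10/11z)y_n ⇒ h·k2=z(1+10/11z)y_n
  y_{n+1}/y_n = 1 + z(1+10/11z) = 1 + z + 10/11z²
  Hence R(z) = 1 + z + 10/11z².

Need |R(x)|<1, x<0.
x=-1.28: |R|=1.2095
R=1: x+10/11x²=0 ⇒ x=−11/10=-1.1000; min R=1−1/(4·10/11)=0.7250>−1
Confirm numerically:
  x=-0.918: |R|=0.84811 <1
  x=-0.847: |R|=0.80519 <1
  x=-0.651: |R|=0.73427 <1
  x=-0.507: |R|=0.72668 <1
  x=-1.347: |R|=1.30246 >1
  x=-1.134: |R|=1.03505 >1
  x=-1.124: |R|=1.02452 >1
Stable set (-1.1000, 0).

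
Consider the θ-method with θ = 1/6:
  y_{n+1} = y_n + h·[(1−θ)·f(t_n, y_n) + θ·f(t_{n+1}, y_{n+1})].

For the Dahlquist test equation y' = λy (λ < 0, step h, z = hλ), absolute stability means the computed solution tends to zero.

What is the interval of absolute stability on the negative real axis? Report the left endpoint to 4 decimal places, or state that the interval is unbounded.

z∈(-3.0000,0).

On y'=λy, z=hλ:
  y_{n+1} = y_n + z·[5/6·y_n + 1/6·y_{n+1}] ⇒ (1 − 1/6z)y_{n+1} = (1 + 5/6z)y_n
  ⇒ R(z) = (1 + 5/6z)/(1 − 1/6z).

Solve |R(x)|<1 on ℝ⁻.
x=-0.47: |R|=0.5641
R=−1: 1+5/6x = −1+1/6x ⇒ -2/3x=2 ⇒ x=2/(-2/3)=-3.0000
Confirm numerically:
  x=-2.507: |R|=0.76819 <1
  x=-2.149: |R|=0.58228 <1
  x=-1.712: |R|=0.33195 <1
  x=-3.326: |R|=1.13982 >1
  x=-3.040: |R|=1.01770 >1
Interval (-3.0000, 0).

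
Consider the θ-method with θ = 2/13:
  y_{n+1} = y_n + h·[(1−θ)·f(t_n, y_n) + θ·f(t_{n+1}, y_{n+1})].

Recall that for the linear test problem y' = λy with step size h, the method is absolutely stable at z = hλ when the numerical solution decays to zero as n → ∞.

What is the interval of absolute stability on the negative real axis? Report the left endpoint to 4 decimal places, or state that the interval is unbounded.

Set f=λy, z=hλ:
  y_{n+1} = y_n + z·[11/13·y_n + 2/13·y_{n+1}] ⇒ (1 − 2/13z)y_{n+1} = (1 + 11/13z)y_n
  Hence R(z) = (1 + 11/13z)/(1 − 2/13z).

Boundary: |R(x)|=1, x<0.
x=-1.35: |R|=0.1178
R=−1: 1+11/13x = −1+2/13x ⇒ -9/13x=2 ⇒ x=2/(-9/13)=-2.8889
Confirm numerically:
  x=-2.184: |R|=0.63473 <1
  x=-1.802: |R|=0.41086 <1
  x=-1.495: |R|=0.21545 <1
  x=-3.322: |R|=1.19843 >1
  x=-3.296: |R|=1.18702 >1
  x=-2.954: |R|=1.03099 >1
Stable set (-2.8889, 0).

(-2.8889, 0).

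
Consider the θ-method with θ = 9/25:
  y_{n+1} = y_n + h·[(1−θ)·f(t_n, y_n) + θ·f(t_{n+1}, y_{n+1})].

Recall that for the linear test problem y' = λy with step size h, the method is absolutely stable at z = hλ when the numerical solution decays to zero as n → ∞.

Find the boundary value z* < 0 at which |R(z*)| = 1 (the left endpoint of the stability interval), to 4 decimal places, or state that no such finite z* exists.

z* = -7.1429.

Set f=λy, z=hλ:
  y_{n+1} = y_n + z·[16/25·y_n + 9/25·y_{n+1}] ⇒ (1 − 9/25z)y_{n+1} = (1 + 16/25z)y_n
  so R(z) = (1 + 16/25z)/(1 − 9/25z).

Need |R(x)|<1, x<0.
x=-1.06: |R|=0.2328
R=−1: 1+16/25x = −1+9/25x ⇒ -7/25x=2 ⇒ x=2/(-7/25)=-7.1429
Confirm numerically:
  x=-5.326: |R|=0.82562 <1
  x=-5.310: |R|=0.82374 <1
  x=-5.058: |R|=0.79306 <1
  x=-7.700: |R|=1.04136 >1
  x=-7.653: |R|=1.03804 >1
  x=-7.310: |R|=1.01289 >1
Stable set (-7.1429, 0).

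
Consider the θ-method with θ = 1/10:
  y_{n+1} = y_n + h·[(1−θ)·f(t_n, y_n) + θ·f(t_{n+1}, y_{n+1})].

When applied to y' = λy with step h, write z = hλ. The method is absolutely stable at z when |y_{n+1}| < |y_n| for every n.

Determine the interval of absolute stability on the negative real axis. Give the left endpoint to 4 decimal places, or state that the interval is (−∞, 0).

Test eqn y'=λy, z=hλ:
  y_{n+1} = y_n + z·[9/10·y_n + 1/10·y_{n+1}] ⇒ (1 − 1/10z)y_{n+1} = (1 + 9/10z)y_n
  Hence R(z) = (1 + 9/10z)/(1 − 1/10z).

Find x<0 with |R(x)|<1.
x=-1.47: |R|=0.2816
R=−1: 1+9/10x = −1+1/10x ⇒ -4/5x=2 ⇒ x=2/(-4/5)=-2.5000
Confirm numerically:
  x=-2.432: |R|=0.95624 <1
  x=-2.085: |R|=0.72528 <1
  x=-1.303: |R|=0.15279 <1
  x=-3.077: |R|=1.35299 >1
  x=-2.704: |R|=1.12846 >1
Stable set (-2.5000, 0).

z∈(-2.5000,0).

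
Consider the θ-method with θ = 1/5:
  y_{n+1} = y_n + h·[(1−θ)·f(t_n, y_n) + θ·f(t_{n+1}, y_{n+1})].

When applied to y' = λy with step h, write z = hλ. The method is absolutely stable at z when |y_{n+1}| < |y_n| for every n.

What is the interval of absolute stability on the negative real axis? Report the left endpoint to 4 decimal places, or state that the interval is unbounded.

With y'=λy (z=hλ):
  y_{n+1} = y_n + z·[4/5·y_n + 1/5·y_{n+1}] ⇒ (1 − 1/5z)y_{n+1} = (1 + 4/5z)y_n
  R(z) = (1 + 4/5z)/(1 − 1/5z).

Find x<0 with |R(x)|<1.
x=-0.35: |R|=0.6729
R=−1: 1+4/5x = −1+1/5x ⇒ -3/5x=2 ⇒ x=2/(-3/5)=-3.3333
Confirm numerically:
  x=-2.770: |R|=0.78250 <1
  x=-2.438: |R|=0.63888 <1
  x=-2.037: |R|=0.44735 <1
  x=-1.580: |R|=0.20061 <1
  x=-3.620: |R|=1.09977 >1
  x=-3.547: |R|=1.07500 >1
So |R|<1 on (-3.3333, 0).

(-3.3333, 0).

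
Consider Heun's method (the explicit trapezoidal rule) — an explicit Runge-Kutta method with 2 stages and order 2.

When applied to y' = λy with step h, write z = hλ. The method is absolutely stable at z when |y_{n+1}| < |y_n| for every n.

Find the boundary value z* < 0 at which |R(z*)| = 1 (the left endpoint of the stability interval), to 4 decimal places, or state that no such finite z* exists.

With y'=λy (z=hλ):
  order 2, 2-stage ⇒ R(z)=1+z+z^2/2
  (e.g. R(-0.6)=0.58000, |R|=0.58000)

Need |R(x)|<1, x<0.
x=-0.6: |R|=0.5800
|R(-2.19)|=1.2080 |R(-2.12)|=1.1272 |R(-2.07)|=1.0724
Bisect:
  x_lo=-2.5207 |R|=1.6562  x_hi=-0.1922 |R|=0.8262
  mid=-1.35646 |R|=0.56353 →hi
  mid=-1.93856 |R|=0.94045 →hi
  mid=-2.22962 |R|=1.25598 →lo
  mid=-2.08409 |R|=1.08763 →lo
  mid=-2.01133 |R|=1.01139 →lo
  mid=-1.97495 |R|=0.97526 →hi
  mid=-1.99314 |R|=0.99316 →hi
  mid=-2.00223 |R|=1.00224 →lo
  mid=-1.99768 |R|=0.99769 →hi
  mid=-1.99996 |R|=0.99996 →hi
  ...
  [-2.00010,-1.99996] ⇒ x*=-2.0000
Stable set (-2.0000, 0).

z* = -2.0000.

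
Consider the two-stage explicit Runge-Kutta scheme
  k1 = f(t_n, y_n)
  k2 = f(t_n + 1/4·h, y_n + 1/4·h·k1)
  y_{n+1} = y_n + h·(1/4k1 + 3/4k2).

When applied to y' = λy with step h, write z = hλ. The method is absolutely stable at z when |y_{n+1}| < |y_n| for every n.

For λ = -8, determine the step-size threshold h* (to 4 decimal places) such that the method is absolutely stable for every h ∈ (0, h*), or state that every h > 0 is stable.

(-5.3333,0); λ=-8 ⇒ h* = (16/3)/8 = 0.6667.

With y'=λy (z=hλ):
  k1=λy_n ⇒ h·k1=z·y_n;  k2=λ(1+1/4z)y_n ⇒ h·k2=z(1+1/4z)y_n
  y_{n+1}/y_n = 1 + 1/4z + 3/4z(1+1/4z) = 1 + z + 3/16z²
  ⇒ R(z) = 1 + z + 3/16z².

Find x<0 with |R(x)|<1.
x=-1.69: |R|=0.1545
R=1: x+3/16x²=0 ⇒ x=−16/3=-5.3333; min R=1−1/(4·3/16)=-0.3333>−1
Confirm numerically:
  x=-3.984: |R|=0.00795 <1
  x=-3.599: |R|=0.17035 <1
  x=-3.087: |R|=0.30021 <1
  x=-5.869: |R|=1.58947 >1
  x=-5.435: |R|=1.10360 >1
So |R|<1 on (-5.3333, 0).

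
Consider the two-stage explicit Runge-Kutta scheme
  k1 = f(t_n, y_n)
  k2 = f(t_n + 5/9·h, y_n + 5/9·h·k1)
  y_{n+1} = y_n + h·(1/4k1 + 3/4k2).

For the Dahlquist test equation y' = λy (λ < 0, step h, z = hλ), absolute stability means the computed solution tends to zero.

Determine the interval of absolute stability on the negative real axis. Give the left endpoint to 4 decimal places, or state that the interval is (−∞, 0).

z∈(-2.4000,0).

With y'=λy (z=hλ):
  k1=λy_n ⇒ h·k1=z·y_n;  k2=λ(1+5/9z)y_n ⇒ h·k2=z(1+5/9z)y_n
  y_{n+1}/y_n = 1 + 1/4z + 3/4z(1+5/9z) = 1 + z + 5/12z²
  R(z) = 1 + z + 5/12z².

Boundary: |R(x)|=1, x<0.
x=-0.86: |R|=0.4482
R=1: x+5/12x²=0 ⇒ x=−12/5=-2.4000; min R=1−1/(4·5/12)=0.4000>−1
Confirm numerically:
  x=-2.310: |R|=0.91338 <1
  x=-1.839: |R|=0.57013 <1
  x=-1.132: |R|=0.40193 <1
  x=-2.995: |R|=1.74251 >1
  x=-2.969: |R|=1.70390 >1
  x=-2.704: |R|=1.34251 >1
So |R|<1 on (-2.4000, 0).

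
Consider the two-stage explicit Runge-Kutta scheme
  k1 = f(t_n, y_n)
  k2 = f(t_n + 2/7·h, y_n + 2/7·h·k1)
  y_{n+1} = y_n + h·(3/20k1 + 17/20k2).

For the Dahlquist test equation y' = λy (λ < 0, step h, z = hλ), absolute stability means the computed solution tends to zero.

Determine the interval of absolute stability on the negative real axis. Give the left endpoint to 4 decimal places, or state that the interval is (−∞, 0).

(-4.1176, 0).

Set f=λy, z=hλ:
  k1=λy_n ⇒ h·k1=z·y_n;  k2=λ(1+2/7z)y_n ⇒ h·k2=z(1+2/7z)y_n
  y_{n+1}/y_n = 1 + 3/20z + 17/20z(1+2/7z) = 1 + z + 17/70z²
  so R(z) = 1 + z + 17/70z².

Need |R(x)|<1, x<0.
x=-1.49: |R|=0.0492
R=1: x+17/70x²=0 ⇒ x=−70/17=-4.1176; min R=1−1/(4·17/70)=-0.0294>−1
Confirm numerically:
  x=-3.127: |R|=0.24769 <1
  x=-3.029: |R|=0.19918 <1
  x=-2.925: |R|=0.15279 <1
  x=-2.046: |R|=0.02937 <1
  x=-4.392: |R|=1.29263 >1
  x=-4.364: |R|=1.26109 >1
Interval (-4.1176, 0).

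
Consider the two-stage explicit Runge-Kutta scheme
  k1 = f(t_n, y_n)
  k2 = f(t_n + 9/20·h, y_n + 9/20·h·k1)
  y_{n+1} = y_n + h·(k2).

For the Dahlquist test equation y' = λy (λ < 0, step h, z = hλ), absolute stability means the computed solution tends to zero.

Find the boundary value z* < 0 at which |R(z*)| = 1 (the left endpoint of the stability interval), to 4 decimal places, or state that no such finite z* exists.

left endpoint -2.2222.

Set f=λy, z=hλ:
  k1=λy_n ⇒ h·k1=z·y_n;  k2=λ(1+9/20z)y_n ⇒ h·k2=z(1+9/20z)y_n
  y_{n+1}/y_n = 1 + z(1+9/20z) = 1 + z + 9/20z²
  so R(z) = 1 + z + 9/20z².

Solve |R(x)|<1 on ℝ⁻.
x=-0.81: |R|=0.4852
R=1: x+9/20x²=0 ⇒ x=−20/9=-2.2222; min R=1−1/(4·9/20)=0.4444>−1
Confirm numerically:
  x=-1.563: |R|=0.53634 <1
  x=-1.414: |R|=0.48573 <1
  x=-0.974: |R|=0.45290 <1
  x=-2.545: |R|=1.36966 >1
  x=-2.407: |R|=1.20014 >1
Interval (-2.2222, 0).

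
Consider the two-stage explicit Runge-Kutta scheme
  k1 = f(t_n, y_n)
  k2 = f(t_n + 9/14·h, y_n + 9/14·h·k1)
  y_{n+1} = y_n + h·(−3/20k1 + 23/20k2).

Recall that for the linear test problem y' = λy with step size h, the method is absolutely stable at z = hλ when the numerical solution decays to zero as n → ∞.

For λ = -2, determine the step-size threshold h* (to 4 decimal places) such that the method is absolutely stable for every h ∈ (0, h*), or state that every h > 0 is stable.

(-1.3527,0); λ=-2 ⇒ h* = (280/207)/2 = 0.6763.

Set f=λy, z=hλ:
  k1=λy_n ⇒ h·k1=z·y_n;  k2=λ(1+9/14z)y_n ⇒ h·k2=z(1+9/14z)y_n
  y_{n+1}/y_n = 1 − 3/20z + 23/20z(1+9/14z) = 1 + z + 207/280z²
  Hence R(z) = 1 + z + 207/280z².

Need |R(x)|<1, x<0.
x=-0.75: |R|=0.6658
R=1: x+207/280x²=0 ⇒ x=−280/207=-1.3527; min R=1−1/(4·207/280)=0.6618>−1
Confirm numerically:
  x=-1.067: |R|=0.77467 <1
  x=-0.935: |R|=0.71130 <1
  x=-0.849: |R|=0.68388 <1
  x=-1.792: |R|=1.58204 >1
  x=-1.580: |R|=1.26555 >1
  x=-1.485: |R|=1.14529 >1
So |R|<1 on (-1.3527, 0).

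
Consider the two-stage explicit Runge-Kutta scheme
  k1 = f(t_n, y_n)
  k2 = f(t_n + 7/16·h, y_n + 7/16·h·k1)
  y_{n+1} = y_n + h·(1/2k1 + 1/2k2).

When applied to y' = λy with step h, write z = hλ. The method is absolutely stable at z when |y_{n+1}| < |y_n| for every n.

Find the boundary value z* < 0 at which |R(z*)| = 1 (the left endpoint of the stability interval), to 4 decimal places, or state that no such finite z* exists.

z* = -4.5714.

Set f=λy, z=hλ:
  k1=λy_n ⇒ h·k1=z·y_n;  k2=λ(1+7/16z)y_n ⇒ h·k2=z(1+7/16z)y_n
  y_{n+1}/y_n = 1 + 1/2z + 1/2z(1+7/16z) = 1 + z + 7/32z²
  so R(z) = 1 + z + 7/32z².

Need |R(x)|<1, x<0.
x=-1.54: |R|=0.0212
R=1: x+7/32x²=0 ⇒ x=−32/7=-4.5714; min R=1−1/(4·7/32)=-0.1429>−1
Confirm numerically:
  x=-4.297: |R|=0.74205 <1
  x=-3.701: |R|=0.29531 <1
  x=-2.954: |R|=0.04516 <1
  x=-2.434: |R|=0.13805 <1
  x=-4.971: |R|=1.43450 >1
  x=-4.682: |R|=1.11325 >1
So |R|<1 on (-4.5714, 0).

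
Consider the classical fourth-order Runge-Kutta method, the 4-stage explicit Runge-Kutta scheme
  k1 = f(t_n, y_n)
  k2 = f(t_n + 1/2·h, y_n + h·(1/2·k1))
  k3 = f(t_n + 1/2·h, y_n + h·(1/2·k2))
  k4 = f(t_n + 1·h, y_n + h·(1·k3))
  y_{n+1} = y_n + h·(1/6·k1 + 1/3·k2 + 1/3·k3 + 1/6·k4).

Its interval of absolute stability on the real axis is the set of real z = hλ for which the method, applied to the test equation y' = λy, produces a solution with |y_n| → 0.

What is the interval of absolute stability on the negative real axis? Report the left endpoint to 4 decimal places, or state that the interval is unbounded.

Test eqn y'=λy, z=hλ:
  order 4, 4-stage ⇒ R(z)=1+z+z^2/2+z^3/6+z^4/24
  (e.g. R(-1.67)=0.27229, |R|=0.27229)

Need |R(x)|<1, x<0.
x=-1.67: |R|=0.2723
|R(-2.06)|=0.3552 |R(-1.97)|=0.3238 |R(-0.82)|=0.4431
Bisect:
  x_lo=-3.6763 |R|=3.4110  x_hi=-0.2198 |R|=0.8027
  mid=-1.94806 |R|=0.31734 →hi
  mid=-2.81217 |R|=1.04128 →lo
  mid=-2.38011 |R|=0.54230 →hi
  mid=-2.59614 |R|=0.75031 →hi
  mid=-2.70415 |R|=0.88440 →hi
  mid=-2.75816 |R|=0.95986 →hi
  mid=-2.78516 |R|=0.99980 →hi
  mid=-2.79866 |R|=1.02035 →lo
  mid=-2.79191 |R|=1.01003 →lo
  mid=-2.78854 |R|=1.00490 →lo
  ...
  [-2.78537,-2.78516] ⇒ x*=-2.7853
Interval (-2.7853, 0).

z∈(-2.7853,0).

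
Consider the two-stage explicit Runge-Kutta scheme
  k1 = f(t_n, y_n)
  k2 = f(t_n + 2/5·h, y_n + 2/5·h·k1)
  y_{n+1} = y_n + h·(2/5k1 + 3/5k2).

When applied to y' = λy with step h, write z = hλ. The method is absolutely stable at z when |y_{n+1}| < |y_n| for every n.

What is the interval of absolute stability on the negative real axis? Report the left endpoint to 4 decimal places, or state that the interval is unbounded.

Set f=λy, z=hλ:
  k1=λy_n ⇒ h·k1=z·y_n;  k2=λ(1+2/5z)y_n ⇒ h·k2=z(1+2/5z)y_n
  y_{n+1}/y_n = 1 + 2/5z + 3/5z(1+2/5z) = 1 + z + 6/25z²
  R(z) = 1 + z + 6/25z².

Find x<0 with |R(x)|<1.
x=-0.64: |R|=0.4583
R=1: x+6/25x²=0 ⇒ x=−25/6=-4.1667; min R=1−1/(4·6/25)=-0.0417>−1
Confirm numerically:
  x=-3.174: |R|=0.24383 <1
  x=-2.974: |R|=0.14872 <1
  x=-2.116: |R|=0.04141 <1
  x=-2.115: |R|=0.04143 <1
  x=-4.726: |R|=1.63442 >1
  x=-4.190: |R|=1.02346 >1
So |R|<1 on (-4.1667, 0).

(-4.1667, 0).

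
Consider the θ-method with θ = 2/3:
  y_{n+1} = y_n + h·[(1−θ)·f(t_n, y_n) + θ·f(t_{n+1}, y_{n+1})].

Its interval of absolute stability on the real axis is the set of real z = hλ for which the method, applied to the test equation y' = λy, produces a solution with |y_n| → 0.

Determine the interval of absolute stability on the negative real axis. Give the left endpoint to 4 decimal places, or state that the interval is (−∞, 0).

Set f=λy, z=hλ:
  y_{n+1} = y_n + z·[1/3·y_n + 2/3·y_{n+1}] ⇒ (1 − 2/3z)y_{n+1} = (1 + 1/3z)y_n
  ⇒ R(z) = (1 + 1/3z)/(1 − 2/3z).

Find x<0 with |R(x)|<1.
x=-0.42: |R|=0.6719
x=-2: |R|=0.1429
x=-10: |R|=0.3043
x=-100: |R|=0.4778
θ=2/3≥1/2 ⇒ |1+1/3x|<|1−2/3x| ∀x<0 ⇒ stable on all of ℝ⁻.

unbounded; (−∞, 0).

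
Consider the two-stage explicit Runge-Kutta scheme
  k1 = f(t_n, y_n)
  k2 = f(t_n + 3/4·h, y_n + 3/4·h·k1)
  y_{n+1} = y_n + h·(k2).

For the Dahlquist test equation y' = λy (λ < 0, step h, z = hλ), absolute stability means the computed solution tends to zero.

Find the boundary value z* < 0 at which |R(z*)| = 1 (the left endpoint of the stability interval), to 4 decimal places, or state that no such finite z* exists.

z* = -1.3333.

Test eqn y'=λy, z=hλ:
  k1=λy_n ⇒ h·k1=z·y_n;  k2=λ(1+3/4z)y_n ⇒ h·k2=z(1+3/4z)y_n
  y_{n+1}/y_n = 1 + z(1+3/4z) = 1 + z + 3/4z²
  ⇒ R(z) = 1 + z + 3/4z².

Find x<0 with |R(x)|<1.
x=-1.22: |R|=0.8963
R=1: x+3/4x²=0 ⇒ x=−4/3=-1.3333; min R=1−1/(4·3/4)=0.6667>−1
Confirm numerically:
  x=-1.040: |R|=0.77120 <1
  x=-0.942: |R|=0.72352 <1
  x=-0.699: |R|=0.66745 <1
  x=-1.682: |R|=1.43984 >1
  x=-1.574: |R|=1.28411 >1
  x=-1.398: |R|=1.06780 >1
Stable set (-1.3333, 0).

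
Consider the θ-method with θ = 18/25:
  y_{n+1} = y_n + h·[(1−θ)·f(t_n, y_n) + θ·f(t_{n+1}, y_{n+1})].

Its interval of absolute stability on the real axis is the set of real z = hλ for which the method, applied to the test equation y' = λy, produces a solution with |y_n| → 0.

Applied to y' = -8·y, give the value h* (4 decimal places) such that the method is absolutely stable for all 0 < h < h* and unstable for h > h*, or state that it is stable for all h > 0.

With y'=λy (z=hλ):
  y_{n+1} = y_n + z·[7/25·y_n + 18/25·y_{n+1}] ⇒ (1 − 18/25z)y_{n+1} = (1 + 7/25z)y_n
  so R(z) = (1 + 7/25z)/(1 − 18/25z).

Find x<0 with |R(x)|<1.
x=-1.36: |R|=0.3129
x=-2: |R|=0.1803
x=-10: |R|=0.2195
x=-100: |R|=0.3699
θ=18/25≥1/2 ⇒ |1+7/25x|<|1−18/25x| ∀x<0 ⇒ stable on all of ℝ⁻.

(−∞, 0) — no finite endpoint. Any h>0 works for λ=-8.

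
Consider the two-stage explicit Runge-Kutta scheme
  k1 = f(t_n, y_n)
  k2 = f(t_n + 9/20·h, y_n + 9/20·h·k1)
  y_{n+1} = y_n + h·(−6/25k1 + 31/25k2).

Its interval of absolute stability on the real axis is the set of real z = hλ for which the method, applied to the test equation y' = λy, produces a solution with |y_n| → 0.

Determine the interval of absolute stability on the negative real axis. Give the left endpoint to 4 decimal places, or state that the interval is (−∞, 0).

On y'=λy, z=hλ:
  k1=λy_n ⇒ h·k1=z·y_n;  k2=λ(1+9/20z)y_n ⇒ h·k2=z(1+9/20z)y_n
  y_{n+1}/y_n = 1 − 6/25z + 31/25z(1+9/20z) = 1 + z + 279/500z²
  so R(z) = 1 + z + 279/500z².

Find x<0 with |R(x)|<1.
x=-1.16: |R|=0.5908
R=1: x+279/500x²=0 ⇒ x=−500/279=-1.7921; min R=1−1/(4·279/500)=0.5520>−1
Confirm numerically:
  x=-1.615: |R|=0.84039 <1
  x=-1.428: |R|=0.70986 <1
  x=-1.374: |R|=0.67943 <1
  x=-1.066: |R|=0.56809 <1
  x=-2.060: |R|=1.30793 >1
  x=-1.824: |R|=1.03245 >1
So |R|<1 on (-1.7921, 0).

z∈(-1.7921,0).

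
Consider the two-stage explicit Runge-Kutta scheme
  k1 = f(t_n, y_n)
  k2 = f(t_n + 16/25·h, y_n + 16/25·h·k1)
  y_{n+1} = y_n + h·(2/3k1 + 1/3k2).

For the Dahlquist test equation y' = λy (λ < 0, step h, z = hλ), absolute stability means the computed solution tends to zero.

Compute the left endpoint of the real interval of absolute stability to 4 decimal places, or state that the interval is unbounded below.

z* = -4.6875.

Set f=λy, z=hλ:
  k1=λy_n ⇒ h·k1=z·y_n;  k2=λ(1+16/25z)y_n ⇒ h·k2=z(1+16/25z)y_n
  y_{n+1}/y_n = 1 + 2/3z + 1/3z(1+16/25z) = 1 + z + 16/75z²
  R(z) = 1 + z + 16/75z².

Need |R(x)|<1, x<0.
x=-0.43: |R|=0.6094
R=1: x+16/75x²=0 ⇒ x=−75/16=-4.6875; min R=1−1/(4·16/75)=-0.1719>−1
Confirm numerically:
  x=-4.348: |R|=0.68509 <1
  x=-3.534: |R|=0.13035 <1
  x=-2.373: |R|=0.17169 <1
  x=-2.058: |R|=0.15446 <1
  x=-5.200: |R|=1.56853 >1
  x=-5.119: |R|=1.47122 >1
  x=-4.817: |R|=1.13308 >1
So |R|<1 on (-4.6875, 0).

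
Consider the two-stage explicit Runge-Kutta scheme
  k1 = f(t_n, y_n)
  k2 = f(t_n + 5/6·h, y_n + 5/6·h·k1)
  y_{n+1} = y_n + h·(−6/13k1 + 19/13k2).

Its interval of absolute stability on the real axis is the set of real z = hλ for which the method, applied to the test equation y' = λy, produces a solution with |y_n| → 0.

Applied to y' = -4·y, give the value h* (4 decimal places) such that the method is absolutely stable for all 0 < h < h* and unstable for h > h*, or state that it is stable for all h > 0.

Test eqn y'=λy, z=hλ:
  k1=λy_n ⇒ h·k1=z·y_n;  k2=λ(1+5/6z)y_n ⇒ h·k2=z(1+5/6z)y_n
  y_{n+1}/y_n = 1 − 6/13z + 19/13z(1+5/6z) = 1 + z + 95/78z²
  R(z) = 1 + z + 95/78z².

Need |R(x)|<1, x<0.
x=-1.34: |R|=1.8469
R=1: x+95/78x²=0 ⇒ x=−78/95=-0.8211; min R=1−1/(4·95/78)=0.7947>−1
Confirm numerically:
  x=-0.574: |R|=0.82728 <1
  x=-0.482: |R|=0.80096 <1
  x=-0.362: |R|=0.79760 <1
  x=-1.319: |R|=1.79994 >1
  x=-1.093: |R|=1.36202 >1
  x=-0.959: |R|=1.16112 >1
Interval (-0.8211, 0).

(-0.8211,0); λ=-4 ⇒ h* = (78/95)/4 = 0.2053.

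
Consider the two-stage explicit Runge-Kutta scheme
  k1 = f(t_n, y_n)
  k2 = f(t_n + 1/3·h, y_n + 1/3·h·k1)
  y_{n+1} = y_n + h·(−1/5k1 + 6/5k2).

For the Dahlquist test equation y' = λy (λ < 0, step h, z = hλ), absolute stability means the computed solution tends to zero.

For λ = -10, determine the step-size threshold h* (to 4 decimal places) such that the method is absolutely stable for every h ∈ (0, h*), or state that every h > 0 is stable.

Test eqn y'=λy, z=hλ:
  k1=λy_n ⇒ h·k1=z·y_n;  k2=λ(1+1/3z)y_n ⇒ h·k2=z(1+1/3z)y_n
  y_{n+1}/y_n = 1 − 1/5z + 6/5z(1+1/3z) = 1 + z + 2/5z²
  ⇒ R(z) = 1 + z + 2/5z².

Need |R(x)|<1, x<0.
x=-0.46: |R|=0.6246
R=1: x+2/5x²=0 ⇒ x=−5/2=-2.5000; min R=1−1/(4·2/5)=0.3750>−1
Confirm numerically:
  x=-2.117: |R|=0.67568 <1
  x=-1.916: |R|=0.55242 <1
  x=-1.550: |R|=0.41100 <1
  x=-3.017: |R|=1.62392 >1
  x=-2.855: |R|=1.40541 >1
  x=-2.527: |R|=1.02729 >1
Interval (-2.5000, 0).

(-2.5000,0); λ=-10 ⇒ h* = (5/2)/10 = 0.2500.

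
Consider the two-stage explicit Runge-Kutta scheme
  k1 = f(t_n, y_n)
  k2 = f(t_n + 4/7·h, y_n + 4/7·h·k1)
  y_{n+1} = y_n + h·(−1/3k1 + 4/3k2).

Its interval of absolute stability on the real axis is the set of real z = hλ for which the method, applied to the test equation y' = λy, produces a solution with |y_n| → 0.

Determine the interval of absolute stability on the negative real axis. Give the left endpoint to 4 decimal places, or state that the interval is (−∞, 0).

z∈(-1.3125,0).

On y'=λy, z=hλ:
  k1=λy_n ⇒ h·k1=z·y_n;  k2=λ(1+4/7z)y_n ⇒ h·k2=z(1+4/7z)y_n
  y_{n+1}/y_n = 1 − 1/3z + 4/3z(1+4/7z) = 1 + z + 16/21z²
  Hence R(z) = 1 + z + 16/21z².

Find x<0 with |R(x)|<1.
x=-1.61: |R|=1.3649
R=1: x+16/21x²=0 ⇒ x=−21/16=-1.3125; min R=1−1/(4·16/21)=0.6719>−1
Confirm numerically:
  x=-1.275: |R|=0.96357 <1
  x=-1.116: |R|=0.83292 <1
  x=-0.890: |R|=0.71350 <1
  x=-0.760: |R|=0.68008 <1
  x=-1.820: |R|=1.70373 >1
  x=-1.808: |R|=1.68256 >1
Interval (-1.3125, 0).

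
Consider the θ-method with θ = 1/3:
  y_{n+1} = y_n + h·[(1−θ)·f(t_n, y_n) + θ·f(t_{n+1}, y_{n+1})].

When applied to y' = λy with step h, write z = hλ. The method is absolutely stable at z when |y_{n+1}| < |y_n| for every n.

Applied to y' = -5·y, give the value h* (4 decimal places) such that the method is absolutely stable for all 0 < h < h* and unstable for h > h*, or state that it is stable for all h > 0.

(-6.0000,0); λ=-5 ⇒ h* = (6)/5 = 1.2000.

Set f=λy, z=hλ:
  y_{n+1} = y_n + z·[2/3·y_n + 1/3·y_{n+1}] ⇒ (1 − 1/3z)y_{n+1} = (1 + 2/3z)y_n
  Hence R(z) = (1 + 2/3z)/(1 − 1/3z).

Boundary: |R(x)|=1, x<0.
x=-1.55: |R|=0.0220
R=−1: 1+2/3x = −1+1/3x ⇒ -1/3x=2 ⇒ x=2/(-1/3)=-6.0000
Confirm numerically:
  x=-5.063: |R|=0.88379 <1
  x=-4.550: |R|=0.80795 <1
  x=-4.399: |R|=0.78362 <1
  x=-6.443: |R|=1.04691 >1
  x=-6.215: |R|=1.02333 >1
  x=-6.119: |R|=1.01305 >1
Stable set (-6.0000, 0).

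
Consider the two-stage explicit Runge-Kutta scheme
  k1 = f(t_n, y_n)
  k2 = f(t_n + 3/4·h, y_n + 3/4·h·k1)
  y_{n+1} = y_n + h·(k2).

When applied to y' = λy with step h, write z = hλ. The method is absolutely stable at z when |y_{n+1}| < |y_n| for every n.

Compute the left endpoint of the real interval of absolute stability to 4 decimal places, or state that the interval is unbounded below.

z* = -1.3333.

Test eqn y'=λy, z=hλ:
  k1=λy_n ⇒ h·k1=z·y_n;  k2=λ(1+3/4z)y_n ⇒ h·k2=z(1+3/4z)y_n
  y_{n+1}/y_n = 1 + z(1+3/4z) = 1 + z + 3/4z²
  so R(z) = 1 + z + 3/4z².

Find x<0 with |R(x)|<1.
x=-1.29: |R|=0.9581
R=1: x+3/4x²=0 ⇒ x=−4/3=-1.3333; min R=1−1/(4·3/4)=0.6667>−1
Confirm numerically:
  x=-1.150: |R|=0.84187 <1
  x=-1.089: |R|=0.80044 <1
  x=-0.677: |R|=0.66675 <1
  x=-1.865: |R|=1.74367 >1
  x=-1.746: |R|=1.54039 >1
  x=-1.716: |R|=1.49249 >1
So |R|<1 on (-1.3333, 0).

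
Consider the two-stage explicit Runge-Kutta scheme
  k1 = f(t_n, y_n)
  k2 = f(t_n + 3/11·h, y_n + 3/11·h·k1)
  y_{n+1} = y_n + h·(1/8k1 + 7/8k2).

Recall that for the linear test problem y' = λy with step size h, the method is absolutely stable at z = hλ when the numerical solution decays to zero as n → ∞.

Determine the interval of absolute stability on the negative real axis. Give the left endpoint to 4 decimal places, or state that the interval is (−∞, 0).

On y'=λy, z=hλ:
  k1=λy_n ⇒ h·k1=z·y_n;  k2=λ(1+3/11z)y_n ⇒ h·k2=z(1+3/11z)y_n
  y_{n+1}/y_n = 1 + 1/8z + 7/8z(1+3/11z) = 1 + z + 21/88z²
  so R(z) = 1 + z + 21/88z².

Boundary: |R(x)|=1, x<0.
x=-1.48: |R|=0.0427
R=1: x+21/88x²=0 ⇒ x=−88/21=-4.1905; min R=1−1/(4·21/88)=-0.0476>−1
Confirm numerically:
  x=-4.014: |R|=0.83096 <1
  x=-3.163: |R|=0.22445 <1
  x=-1.795: |R|=0.02611 <1
  x=-1.762: |R|=0.02112 <1
  x=-4.770: |R|=1.65967 >1
  x=-4.555: |R|=1.39623 >1
  x=-4.272: |R|=1.08311 >1
Interval (-4.1905, 0).

(-4.1905, 0).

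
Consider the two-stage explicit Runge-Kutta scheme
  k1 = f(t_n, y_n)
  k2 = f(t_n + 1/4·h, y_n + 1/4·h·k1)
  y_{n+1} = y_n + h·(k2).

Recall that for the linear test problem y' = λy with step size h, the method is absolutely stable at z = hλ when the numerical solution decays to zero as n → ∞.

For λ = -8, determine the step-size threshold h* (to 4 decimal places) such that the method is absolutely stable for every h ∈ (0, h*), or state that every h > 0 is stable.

Test eqn y'=λy, z=hλ:
  k1=λy_n ⇒ h·k1=z·y_n;  k2=λ(1+1/4z)y_n ⇒ h·k2=z(1+1/4z)y_n
  y_{n+1}/y_n = 1 + z(1+1/4z) = 1 + z + 1/4z²
  ⇒ R(z) = 1 + z + 1/4z².

Solve |R(x)|<1 on ℝ⁻.
x=-1.14: |R|=0.1849
R=1: x+1/4x²=0 ⇒ x=−4=-4.0000; min R=1−1/(4·1/4)=0.0000>−1
Confirm numerically:
  x=-3.707: |R|=0.72846 <1
  x=-3.154: |R|=0.33293 <1
  x=-2.073: |R|=0.00133 <1
  x=-1.619: |R|=0.03629 <1
  x=-4.317: |R|=1.34212 >1
  x=-4.288: |R|=1.30874 >1
Stable set (-4.0000, 0).

(-4.0000,0); λ=-8 ⇒ h* = (4)/8 = 0.5000.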